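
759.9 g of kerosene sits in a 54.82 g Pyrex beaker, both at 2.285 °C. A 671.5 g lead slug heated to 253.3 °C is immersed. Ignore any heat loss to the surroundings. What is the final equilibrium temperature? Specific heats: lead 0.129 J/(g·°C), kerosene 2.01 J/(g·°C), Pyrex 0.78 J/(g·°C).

With ΣQ=0 the equilibrium temperature is the m·c-weighted mean:
T_f = (86.62·253.3 + 1527.4·2.285 + 42.76·2.285) / (86.62 + 1527.4 + 42.76)
    = 25530 / 1656.8 ≈ 15.41 °C

T_f ≈ 15.4 °C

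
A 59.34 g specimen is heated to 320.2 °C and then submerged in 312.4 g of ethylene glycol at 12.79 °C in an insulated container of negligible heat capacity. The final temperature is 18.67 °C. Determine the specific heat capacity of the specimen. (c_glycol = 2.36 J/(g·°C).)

c ≈ 0.242 J/(g·°C)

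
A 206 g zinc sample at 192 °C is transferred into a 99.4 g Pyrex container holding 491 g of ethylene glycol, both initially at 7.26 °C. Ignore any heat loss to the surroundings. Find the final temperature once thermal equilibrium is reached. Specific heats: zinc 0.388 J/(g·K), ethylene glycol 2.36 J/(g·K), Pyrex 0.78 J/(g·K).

T_f ≈ 18.5 °C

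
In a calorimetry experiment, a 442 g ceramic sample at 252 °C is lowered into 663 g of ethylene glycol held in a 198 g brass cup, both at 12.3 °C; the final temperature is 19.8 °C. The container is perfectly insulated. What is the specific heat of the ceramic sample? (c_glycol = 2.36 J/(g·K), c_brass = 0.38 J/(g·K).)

Conservation of energy gives ΣQ = 0:
442·c·(19.8 − 252) + 663·2.36·(19.8 − 12.3) + 198·0.38·(19.8 − 12.3) = 0
-102632 c = -12299
c = -12299/-102632 ≈ 0.1198 J/(g·K)

c ≈ 0.12 J/(g·K)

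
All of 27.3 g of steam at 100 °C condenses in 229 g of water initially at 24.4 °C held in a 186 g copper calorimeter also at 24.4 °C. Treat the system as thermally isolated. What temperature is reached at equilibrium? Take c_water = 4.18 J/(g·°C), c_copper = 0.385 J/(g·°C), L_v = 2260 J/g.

Sum of m c ΔT and latent-heat terms is zero:
condense steam: −27.3·2260 = −61698; condensed water 100 °C→T: 114.11(T − 100); original water: 957.22(T − 24.4); cup: 71.61(T − 24.4)
1142.9 T = 61698 + 11411 + 25103 = 98213
T ≈ 85.93 °C (< 100 °C, so full condensation is consistent).

T_f ≈ 85.9 °C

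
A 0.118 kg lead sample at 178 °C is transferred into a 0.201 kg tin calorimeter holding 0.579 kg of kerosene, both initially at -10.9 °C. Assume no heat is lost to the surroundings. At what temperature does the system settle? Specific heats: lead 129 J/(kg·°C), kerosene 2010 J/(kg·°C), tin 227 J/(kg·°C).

T_f ≈ -8.6 °C

With ΣQ=0 the equilibrium temperature is the m·c-weighted mean:
T_f = (15.22×178 + 1163.8×(-10.9) + 45.63×(-10.9)) / (15.22 + 1163.8 + 45.63)
    = -10473 / 1224.6 ≈ -8.55 °C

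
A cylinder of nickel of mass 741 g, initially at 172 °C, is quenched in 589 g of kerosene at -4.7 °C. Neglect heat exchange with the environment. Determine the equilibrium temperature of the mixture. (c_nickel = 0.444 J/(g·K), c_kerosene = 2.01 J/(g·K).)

Net heat exchanged in the isolated system is zero:
741*0.444*(T − 172) + 589*2.01*(T − (-4.7)) = 0
329(T − 172) + 1183.9(T − (-4.7)) = 0
1512.9 T = 51024
T = 51024 / 1512.9 = 33.7 °C

T_f ≈ 33.7 °C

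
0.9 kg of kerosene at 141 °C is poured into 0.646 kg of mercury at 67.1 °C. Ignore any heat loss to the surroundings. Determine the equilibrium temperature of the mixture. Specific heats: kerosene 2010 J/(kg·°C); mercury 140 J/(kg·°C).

Energy conservation, ΣQ = 0:
0.9×2010×(T − 141) + 0.646×140×(T − 67.1) = 0
1809(T − 141) + 90.44(T − 67.1) = 0
(1809 + 90.44) T = 1809×141 + 90.44×67.1
T = 261138/1899.4 ≈ 137.48 °C

T_f ≈ 137.5 °C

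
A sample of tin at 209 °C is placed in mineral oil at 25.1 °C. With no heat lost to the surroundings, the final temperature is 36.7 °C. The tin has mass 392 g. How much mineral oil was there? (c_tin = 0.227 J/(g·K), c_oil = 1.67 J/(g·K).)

|Q_tin| = |Q_oil|:
392·0.227·(209 − 36.7) = m·1.67·(36.7 − 25.1)
19.37 m = 15332  ⇒  m ≈ 791.4 g

m ≈ 791 g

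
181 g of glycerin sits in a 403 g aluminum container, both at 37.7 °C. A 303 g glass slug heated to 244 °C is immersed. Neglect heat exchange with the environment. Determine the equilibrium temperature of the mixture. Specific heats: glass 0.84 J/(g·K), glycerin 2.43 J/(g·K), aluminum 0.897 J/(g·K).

Conservation of energy gives ΣQ = 0:
303*0.84*(T − 244) + 181*2.43*(T − 37.7) + 403*0.897*(T − 37.7) = 0
254.52(T − 244) + 439.83(T − 37.7) + 361.49(T − 37.7) = 0
(254.52 + 439.83 + 361.49) T = 254.52*244 + 439.83*37.7 + 361.49*37.7
T = 92313/1055.8 ≈ 87.43 °C

T_f ≈ 87.4 °C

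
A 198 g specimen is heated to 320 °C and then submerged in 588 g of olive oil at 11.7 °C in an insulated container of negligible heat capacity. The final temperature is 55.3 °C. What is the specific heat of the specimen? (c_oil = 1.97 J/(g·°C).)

c ≈ 0.964 J/(g·°C)

m_s c (T_s − T_f) = m_oil c_oil (T_f − T_0):
198×c×(320 − 55.3) = 588×1.97×(55.3 − 11.7)
52411 c = 50504  ⇒  c ≈ 0.9636 J/(g·°C)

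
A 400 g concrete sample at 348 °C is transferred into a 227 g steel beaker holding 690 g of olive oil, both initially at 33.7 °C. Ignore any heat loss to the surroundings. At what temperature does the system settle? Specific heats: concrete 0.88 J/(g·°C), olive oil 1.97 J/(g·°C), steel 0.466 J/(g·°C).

T_f ≈ 94.6 °C

Setting the total heat transfer to zero:
400*0.88*(T − 348) + 690*1.97*(T − 33.7) + 227*0.466*(T − 33.7) = 0
352(T − 348) + 1359.3(T − 33.7) + 105.78(T − 33.7) = 0
1817.1 T = 171869
T = 171869 / 1817.1 = 94.6 °C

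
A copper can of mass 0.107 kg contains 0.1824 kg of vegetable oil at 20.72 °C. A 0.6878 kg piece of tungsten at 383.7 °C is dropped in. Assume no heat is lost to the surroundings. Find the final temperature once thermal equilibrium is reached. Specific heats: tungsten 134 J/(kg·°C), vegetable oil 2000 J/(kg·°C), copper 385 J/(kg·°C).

T_f ≈ 87.9 °C

Let T be the final temperature. ΣQ_i = 0:
0.6878×134×(T − 383.7) + 0.1824×2000×(T − 20.72) + 0.107×385×(T − 20.72) = 0
92.17(T − 383.7) + 364.8(T − 20.72) + 41.2(T − 20.72) = 0
498.16 T = 43776
T = 43776 / 498.16 = 87.9 °C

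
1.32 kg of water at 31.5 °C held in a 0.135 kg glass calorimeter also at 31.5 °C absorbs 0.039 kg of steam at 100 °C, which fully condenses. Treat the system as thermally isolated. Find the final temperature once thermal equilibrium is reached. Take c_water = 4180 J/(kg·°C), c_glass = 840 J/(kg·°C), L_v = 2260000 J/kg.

Taking heat into each body as positive, Σ m c ΔT = 0:
steam→water at 100 °C releases m L_v = 0.039·2260000 = 88140; condensate cools 100→T: 0.039·4180·(T − 100) = 163.02(T − 100); original water: 5517.6(T − 31.5); glass cup: 0.135·840·(T − 31.5) = 113.4(T − 31.5)
5794 T = 88140 + 16302 + 177376 = 281818
T ≈ 48.64 °C — below 100 °C, confirming all the steam condensed.

T_f ≈ 48.6 °C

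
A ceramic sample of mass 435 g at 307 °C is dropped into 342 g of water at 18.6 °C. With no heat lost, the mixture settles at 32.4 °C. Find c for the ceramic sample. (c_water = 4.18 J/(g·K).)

c ≈ 0.165 J/(g·K)

Let T be the final temperature. ΣQ_i = 0:
435×c×(32.4 − 307) + 342×4.18×(32.4 − 18.6) = 0
-119451 c = -19728
c = -19728/-119451 ≈ 0.1652 J/(g·K)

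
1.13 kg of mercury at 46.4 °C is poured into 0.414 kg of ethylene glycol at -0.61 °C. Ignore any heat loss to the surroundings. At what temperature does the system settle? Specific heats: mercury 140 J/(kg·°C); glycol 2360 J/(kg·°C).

T_f is the heat-capacity-weighted average of the initial temperatures:
T_f = (158.2*46.4 + 977.04*(-0.61)) / (158.2 + 977.04)
    = 6744.5 / 1135.2 ≈ 5.94 °C

T_f ≈ 5.9 °C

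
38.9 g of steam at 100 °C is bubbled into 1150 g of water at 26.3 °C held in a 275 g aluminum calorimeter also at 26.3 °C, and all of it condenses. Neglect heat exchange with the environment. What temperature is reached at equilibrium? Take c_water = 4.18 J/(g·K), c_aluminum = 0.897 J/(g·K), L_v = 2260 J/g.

T_f ≈ 45.5 °C

Heat gained plus heat lost sum to zero:
steam→water at 100 °C releases m L_v = 38.9×2260 = 87914
  condensate cools 100→T: 38.9×4.18×(T − 100) = 162.6(T − 100)
  water warms: 1150×4.18×(T − 26.3) = 4807(T − 26.3)
  aluminum cup: 275×0.897×(T − 26.3) = 246.68(T − 26.3)
5216.3 T = 87914 + 16260 + 132912 = 237086
T ≈ 45.45 °C (< 100 °C, so full condensation is consistent).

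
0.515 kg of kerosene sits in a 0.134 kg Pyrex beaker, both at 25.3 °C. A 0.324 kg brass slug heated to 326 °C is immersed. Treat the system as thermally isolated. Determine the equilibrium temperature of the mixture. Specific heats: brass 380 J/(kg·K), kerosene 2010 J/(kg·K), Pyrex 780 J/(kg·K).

T_f ≈ 54.6 °C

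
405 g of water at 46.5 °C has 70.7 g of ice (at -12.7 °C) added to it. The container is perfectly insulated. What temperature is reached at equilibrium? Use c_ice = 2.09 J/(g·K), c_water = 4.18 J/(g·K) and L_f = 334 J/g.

Energy conservation, ΣQ = 0:
warm ice to 0 °C: 70.7·2.09·(0 − (-12.7)) = 1876.6; fusion: m_ice L_f = 70.7·334 = 23614; warm the meltwater: 295.53 T; water cools: 405·4.18·(T − 46.5) = 1692.9(T − 46.5)
1988.4 T = 78720 − 25490 = 53229
T ≈ 26.77 °C. Since T > 0 °C, the all-ice-melts assumption holds.

T_f ≈ 26.8 °C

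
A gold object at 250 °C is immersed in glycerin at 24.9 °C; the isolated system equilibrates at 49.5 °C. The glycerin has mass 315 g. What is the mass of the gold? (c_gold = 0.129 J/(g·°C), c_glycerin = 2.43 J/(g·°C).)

m ≈ 728 g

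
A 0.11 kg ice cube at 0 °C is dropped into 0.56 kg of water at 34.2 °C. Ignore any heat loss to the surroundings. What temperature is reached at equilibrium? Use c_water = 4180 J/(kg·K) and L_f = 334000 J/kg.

T_f ≈ 15.5 °C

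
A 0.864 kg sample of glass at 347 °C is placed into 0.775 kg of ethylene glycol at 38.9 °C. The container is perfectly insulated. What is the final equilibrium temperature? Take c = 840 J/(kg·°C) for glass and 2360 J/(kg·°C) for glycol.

T_f ≈ 126.4 °C

T_f = Σ m_i c_i T_i / Σ m_i c_i:
T_f = (725.76*347 + 1829*38.9) / (725.76 + 1829)
    = 322987 / 2554.8 ≈ 126.43 °C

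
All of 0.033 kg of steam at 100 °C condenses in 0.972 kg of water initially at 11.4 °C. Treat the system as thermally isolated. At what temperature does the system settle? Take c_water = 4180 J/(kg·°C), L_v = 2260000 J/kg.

Heat gained plus heat lost sum to zero:
condense steam: −0.033·2260000 = −74580; condensate cools 100→T: 0.033·4180·(T − 100) = 137.94(T − 100); original water: 4063(T − 11.4)
4200.9 T = 74580 + 13794 + 46318 = 134692
T ≈ 32.06 °C — below 100 °C, confirming all the steam condensed.

T_f ≈ 32.1 °C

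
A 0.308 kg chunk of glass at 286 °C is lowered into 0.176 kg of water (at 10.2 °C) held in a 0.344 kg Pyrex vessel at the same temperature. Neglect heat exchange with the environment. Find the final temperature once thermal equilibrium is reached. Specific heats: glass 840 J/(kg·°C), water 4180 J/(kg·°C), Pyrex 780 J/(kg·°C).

Heat gained plus heat lost sum to zero:
0.308*840*(T − 286) + 0.176*4180*(T − 10.2) + 0.344*780*(T − 10.2) = 0
1262.7 T = 84235
T = 84235/1262.7 ≈ 66.71 °C

T_f ≈ 66.7 °C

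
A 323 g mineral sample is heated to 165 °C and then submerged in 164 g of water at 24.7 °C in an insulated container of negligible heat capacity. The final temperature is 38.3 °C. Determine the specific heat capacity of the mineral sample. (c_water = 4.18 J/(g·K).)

c ≈ 0.228 J/(g·K)

Taking heat into each body as positive, Σ m c ΔT = 0:
323·c·(38.3 − 165) + 164·4.18·(38.3 − 24.7) = 0
-40924 c = -9323.1
c = -9323.1/-40924 ≈ 0.2278 J/(g·K)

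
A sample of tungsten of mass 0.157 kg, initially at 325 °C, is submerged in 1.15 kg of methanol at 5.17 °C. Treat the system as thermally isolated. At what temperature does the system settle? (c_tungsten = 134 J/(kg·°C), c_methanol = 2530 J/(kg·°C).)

Let T be the final temperature. ΣQ_i = 0:
0.157*134*(T − 325) + 1.15*2530*(T − 5.17) = 0
21.04(T − 325) + 2909.5(T − 5.17) = 0
2930.5 T = 21879
T ≈ 7.47 °C

T_f ≈ 7.5 °C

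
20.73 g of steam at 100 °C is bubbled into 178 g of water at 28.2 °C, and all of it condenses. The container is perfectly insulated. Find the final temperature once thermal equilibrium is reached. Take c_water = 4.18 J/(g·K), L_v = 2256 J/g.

T_f ≈ 92.0 °C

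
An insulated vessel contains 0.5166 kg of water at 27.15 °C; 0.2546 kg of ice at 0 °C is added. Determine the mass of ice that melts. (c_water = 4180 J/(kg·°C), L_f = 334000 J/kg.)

Water can give up m c ΔT = 0.5166·4180·27.15 = 58627 J before reaching 0 °C.
Melting all 0.2546 kg of ice would need 0.2546·334000 = 85036 J.
Since 58627 < 85036 J, not all the ice melts; equilibrium is at 0 °C.
m_melted·334000 = 58627  ⇒  m_melted ≈ 0.1755 kg.

m_melted ≈ 0.176 kg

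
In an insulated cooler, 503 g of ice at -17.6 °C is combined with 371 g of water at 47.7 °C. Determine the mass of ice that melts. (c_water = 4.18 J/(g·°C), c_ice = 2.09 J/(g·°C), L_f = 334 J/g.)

Water can give up m c ΔT = 371×4.18×47.7 = 73972 J before reaching 0 °C.
Warming the ice to 0 °C takes 503×2.09×17.6 = 18502 J, leaving 55470 J for melting.
Fully melting the ice requires m_ice L_f = 503×334 = 168002 J.
55470 J < 168002 J, so only part of the ice melts and the system sits at 0 °C.
Mass melted = 55470/334 ≈ 166.1 g.

m_melted ≈ 166 g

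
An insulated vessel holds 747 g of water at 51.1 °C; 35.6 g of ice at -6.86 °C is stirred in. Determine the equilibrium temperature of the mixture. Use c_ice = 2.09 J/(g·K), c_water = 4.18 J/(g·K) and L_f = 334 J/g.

Taking heat into each body as positive, Σ m c ΔT = 0:
warm ice to 0 °C: 35.6×2.09×(0 − (-6.86)) = 510.41; melt ice: 35.6×334 = 11890; warm the meltwater: 148.81 T; water cools: 747×4.18×(T − 51.1) = 3122.5(T − 51.1)
3271.3 T = 159558 − 12401 = 147157
T ≈ 44.98 °C — above 0 °C, consistent with complete melting.

T_f ≈ 45.0 °C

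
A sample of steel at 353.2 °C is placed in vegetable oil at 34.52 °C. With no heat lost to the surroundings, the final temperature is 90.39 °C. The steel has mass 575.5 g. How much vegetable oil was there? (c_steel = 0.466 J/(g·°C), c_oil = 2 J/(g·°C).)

m ≈ 631 g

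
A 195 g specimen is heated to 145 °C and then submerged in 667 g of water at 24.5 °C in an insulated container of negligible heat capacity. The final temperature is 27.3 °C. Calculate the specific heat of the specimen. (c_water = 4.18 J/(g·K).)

c ≈ 0.34 J/(g·K)

m_s c (T_s − T_f) = m_water c_water (T_f − T_0):
195×c×(145 − 27.3) = 667×4.18×(27.3 − 24.5)
22952 c = 7806.6  ⇒  c ≈ 0.3401 J/(g·K)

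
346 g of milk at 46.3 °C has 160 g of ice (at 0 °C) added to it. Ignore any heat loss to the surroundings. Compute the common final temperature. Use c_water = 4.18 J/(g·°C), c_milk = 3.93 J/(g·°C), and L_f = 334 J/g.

T_f ≈ 4.7 °C

Heat gained plus heat lost sum to zero:
fusion: m_ice L_f = 160×334 = 53440; meltwater 0→T: 160×4.18×T = 668.8 T; milk: 1359.8(T − 46.3)
2028.6 T = 62958 − 53440 = 9517.8
T ≈ 4.69 °C. Since T > 0 °C, the all-ice-melts assumption holds.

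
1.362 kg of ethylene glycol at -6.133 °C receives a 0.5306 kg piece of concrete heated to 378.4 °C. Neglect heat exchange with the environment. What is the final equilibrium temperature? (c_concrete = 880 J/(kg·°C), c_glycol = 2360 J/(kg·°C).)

Setting the total heat transfer to zero:
0.5306*880*(T − 378.4) + 1.362*2360*(T − (-6.133)) = 0
466.93(T − 378.4) + 3214.3(T − (-6.133)) = 0
3681.2 T = 156972
T ≈ 42.64 °C

T_f ≈ 42.6 °C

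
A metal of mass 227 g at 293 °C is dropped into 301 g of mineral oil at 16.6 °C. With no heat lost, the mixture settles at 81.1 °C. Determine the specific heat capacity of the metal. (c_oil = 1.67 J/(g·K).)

c ≈ 0.674 J/(g·K)

Taking heat into each body as positive, Σ m c ΔT = 0:
227·c·(81.1 − 293) + 301·1.67·(81.1 − 16.6) = 0
-48101 c = -32422
c = -32422/-48101 ≈ 0.674 J/(g·K)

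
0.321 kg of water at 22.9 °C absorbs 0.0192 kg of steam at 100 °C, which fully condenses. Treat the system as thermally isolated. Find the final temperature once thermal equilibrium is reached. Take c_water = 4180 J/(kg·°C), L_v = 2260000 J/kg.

T_f ≈ 57.8 °C

Energy conservation, ΣQ = 0:
condense steam: −0.0192×2260000 = −43392; condensate cools 100→T: 0.0192×4180×(T − 100) = 80.26(T − 100); original water: 1341.8(T − 22.9)
1422 T = 43392 + 8025.6 + 30727 = 82144
T ≈ 57.77 °C (< 100 °C, so full condensation is consistent).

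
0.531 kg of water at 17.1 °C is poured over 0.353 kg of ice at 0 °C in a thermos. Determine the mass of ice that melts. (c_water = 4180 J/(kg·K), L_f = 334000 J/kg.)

m_melted ≈ 0.114 kg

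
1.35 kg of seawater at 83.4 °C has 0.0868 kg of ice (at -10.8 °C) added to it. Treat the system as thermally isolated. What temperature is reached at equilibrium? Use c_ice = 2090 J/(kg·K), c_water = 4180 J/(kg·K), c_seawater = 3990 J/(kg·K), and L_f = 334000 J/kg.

Energy conservation, ΣQ = 0:
ice -10.8→0 °C: 0.0868·2090·10.8 = 1959.2
  melt ice: 0.0868·334000 = 28991
  meltwater 0→T: 0.0868·4180·T = 362.82 T
  seawater: 5386.5(T − 83.4)
5749.3 T = 449234 − 30950 = 418284
T ≈ 72.75 °C. Since T > 0 °C, the all-ice-melts assumption holds.

T_f ≈ 72.8 °C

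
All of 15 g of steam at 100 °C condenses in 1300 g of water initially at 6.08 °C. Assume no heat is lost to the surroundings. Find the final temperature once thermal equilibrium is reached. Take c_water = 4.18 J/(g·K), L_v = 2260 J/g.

T_f ≈ 13.3 °C

Energy conservation, ΣQ = 0:
condense steam: −15·2260 = −33900
  condensate cools 100→T: 15·4.18·(T − 100) = 62.7(T − 100)
  water warms: 1300·4.18·(T − 6.08) = 5434(T − 6.08)
5496.7 T = 33900 + 6270 + 33039 = 73209
T ≈ 13.32 °C, under the boiling point, so the assumption holds.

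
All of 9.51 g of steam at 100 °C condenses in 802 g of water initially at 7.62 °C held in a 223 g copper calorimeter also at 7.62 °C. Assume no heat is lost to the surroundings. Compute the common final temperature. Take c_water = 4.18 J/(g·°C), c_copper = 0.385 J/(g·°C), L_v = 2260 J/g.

Conservation of energy gives ΣQ = 0:
latent heat released on condensation: 9.51·2260 = 21493; condensate cools 100→T: 9.51·4.18·(T − 100) = 39.75(T − 100); original water: 3352.4(T − 7.62); cup: 85.86(T − 7.62)
3478 T = 21493 + 3975.2 + 26199 = 51667
T ≈ 14.86 °C — below 100 °C, confirming all the steam condensed.

T_f ≈ 14.9 °C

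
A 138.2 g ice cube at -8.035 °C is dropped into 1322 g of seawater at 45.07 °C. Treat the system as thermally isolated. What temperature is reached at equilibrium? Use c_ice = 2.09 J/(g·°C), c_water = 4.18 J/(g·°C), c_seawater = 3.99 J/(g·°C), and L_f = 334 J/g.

T_f ≈ 32.3 °C

Let T be the final temperature. ΣQ_i = 0:
ice -8.035→0 °C: 138.2×2.09×8.035 = 2320.8
  fusion: m_ice L_f = 138.2×334 = 46159
  warm the meltwater: 577.68 T
  seawater: 5274.8(T − 45.07)
5852.5 T = 237734 − 48480 = 189255
T ≈ 32.34 °C — above 0 °C, consistent with complete melting.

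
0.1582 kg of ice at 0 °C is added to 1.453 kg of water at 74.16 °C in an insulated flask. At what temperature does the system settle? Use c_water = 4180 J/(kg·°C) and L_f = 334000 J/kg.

T_f ≈ 59.0 °C

Conservation of energy gives ΣQ = 0:
latent heat to melt: 0.1582×334000 = 52839
  warm the meltwater: 661.28 T
  water: 6073.5(T − 74.16)
6734.8 T = 450414 − 52839 = 397575
T ≈ 59.03 °C — above 0 °C, consistent with complete melting.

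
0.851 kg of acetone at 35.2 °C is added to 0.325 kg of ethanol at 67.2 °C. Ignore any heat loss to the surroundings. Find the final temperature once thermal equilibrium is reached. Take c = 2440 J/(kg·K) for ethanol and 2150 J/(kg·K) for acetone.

With ΣQ=0 the equilibrium temperature is the m·c-weighted mean:
T_f = (793×67.2 + 1829.6×35.2) / (793 + 1829.6)
    = 117693 / 2622.6 ≈ 44.88 °C

T_f ≈ 44.9 °C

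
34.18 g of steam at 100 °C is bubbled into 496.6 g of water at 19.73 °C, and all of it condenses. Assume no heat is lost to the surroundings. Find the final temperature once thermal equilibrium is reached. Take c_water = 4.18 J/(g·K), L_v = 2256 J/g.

Taking heat into each body as positive, Σ m c ΔT = 0:
condense steam: −34.18·2256 = −77110
  condensate cools 100→T: 34.18·4.18·(T − 100) = 142.87(T − 100)
  water warms: 496.6·4.18·(T − 19.73) = 2075.8(T − 19.73)
2218.7 T = 77110 + 14287 + 40955 = 132353
T ≈ 59.65 °C (< 100 °C, so full condensation is consistent).

T_f ≈ 59.7 °C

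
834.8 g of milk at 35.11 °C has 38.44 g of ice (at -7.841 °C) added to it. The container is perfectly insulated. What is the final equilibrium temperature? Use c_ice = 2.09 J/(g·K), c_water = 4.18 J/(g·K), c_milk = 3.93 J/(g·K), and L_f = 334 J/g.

Let T be the final temperature. ΣQ_i = 0:
ice -7.841→0 °C: 38.44×2.09×7.841 = 629.94
  fusion: m_ice L_f = 38.44×334 = 12839
  warm the meltwater: 160.68 T
  milk: 3280.8(T − 35.11)
3441.4 T = 115188 − 13469 = 101719
T ≈ 29.56 °C (positive, so assuming full melt was valid).

T_f ≈ 29.6 °C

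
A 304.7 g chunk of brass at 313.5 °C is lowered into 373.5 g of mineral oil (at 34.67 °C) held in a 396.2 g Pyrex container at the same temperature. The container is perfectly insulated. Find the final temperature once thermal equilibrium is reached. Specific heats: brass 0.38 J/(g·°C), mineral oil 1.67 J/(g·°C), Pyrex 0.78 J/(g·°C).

T_f ≈ 65.5 °C

Net heat exchanged in the isolated system is zero:
304.7·0.38·(T − 313.5) + 373.5·1.67·(T − 34.67) + 396.2·0.78·(T − 34.67) = 0
115.79(T − 313.5) + 623.75(T − 34.67) + 309.04(T − 34.67) = 0
(115.79 + 623.75 + 309.04) T = 115.79·313.5 + 623.75·34.67 + 309.04·34.67
T = 68638 / 1048.6 = 65.5 °C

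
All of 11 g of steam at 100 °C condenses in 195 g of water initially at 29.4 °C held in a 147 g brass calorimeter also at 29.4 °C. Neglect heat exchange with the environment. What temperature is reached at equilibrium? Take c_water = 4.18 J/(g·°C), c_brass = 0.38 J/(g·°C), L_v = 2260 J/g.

T_f ≈ 60.1 °C

Energy conservation, ΣQ = 0:
latent heat released on condensation: 11·2260 = 24860
  condensate cools 100→T: 11·4.18·(T − 100) = 45.98(T − 100)
  original water: 815.1(T − 29.4)
  brass cup: 147·0.38·(T − 29.4) = 55.86(T − 29.4)
916.94 T = 24860 + 4598 + 25606 = 55064
T ≈ 60.05 °C — below 100 °C, confirming all the steam condensed.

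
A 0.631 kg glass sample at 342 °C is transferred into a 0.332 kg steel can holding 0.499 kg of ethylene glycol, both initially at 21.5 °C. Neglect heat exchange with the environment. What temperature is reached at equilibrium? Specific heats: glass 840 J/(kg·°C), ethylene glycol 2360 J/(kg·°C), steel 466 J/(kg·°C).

T_f ≈ 112.7 °C

Heat gained plus heat lost sum to zero:
0.631×840×(T − 342) + 0.499×2360×(T − 21.5) + 0.332×466×(T − 21.5) = 0
530.04(T − 342) + 1177.6(T − 21.5) + 154.71(T − 21.5) = 0
(530.04 + 1177.6 + 154.71) T = 530.04×342 + 1177.6×21.5 + 154.71×21.5
T ≈ 112.71 °C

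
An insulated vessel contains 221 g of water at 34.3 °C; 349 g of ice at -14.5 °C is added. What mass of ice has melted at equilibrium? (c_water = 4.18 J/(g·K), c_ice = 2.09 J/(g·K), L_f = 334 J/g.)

m_melted ≈ 63.2 g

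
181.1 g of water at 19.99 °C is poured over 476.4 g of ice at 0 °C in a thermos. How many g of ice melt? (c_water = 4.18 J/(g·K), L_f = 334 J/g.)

Heat available from the water dropping to 0 °C: 181.1×4.18×19.99 = 15132 J.
Melting all 476.4 g of ice would need 476.4×334 = 159118 J.
Since 15132 < 159118 J, not all the ice melts; equilibrium is at 0 °C.
Mass melted = 15132/334 ≈ 45.31 g.

m_melted ≈ 45.3 g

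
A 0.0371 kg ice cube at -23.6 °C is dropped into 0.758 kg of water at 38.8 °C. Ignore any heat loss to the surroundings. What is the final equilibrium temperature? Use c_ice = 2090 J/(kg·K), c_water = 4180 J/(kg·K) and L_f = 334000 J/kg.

Conservation of energy gives ΣQ = 0:
warm ice to 0 °C: 0.0371×2090×(0 − (-23.6)) = 1829.9; latent heat to melt: 0.0371×334000 = 12391; warm the meltwater: 155.08 T; water cools: 0.758×4180×(T − 38.8) = 3168.4(T − 38.8)
3323.5 T = 122935 − 14221 = 108714
T ≈ 32.71 °C. Since T > 0 °C, the all-ice-melts assumption holds.

T_f ≈ 32.7 °C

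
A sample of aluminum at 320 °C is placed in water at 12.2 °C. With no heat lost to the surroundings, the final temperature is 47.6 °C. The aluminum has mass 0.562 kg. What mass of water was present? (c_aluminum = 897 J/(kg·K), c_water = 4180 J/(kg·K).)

m ≈ 0.928 kg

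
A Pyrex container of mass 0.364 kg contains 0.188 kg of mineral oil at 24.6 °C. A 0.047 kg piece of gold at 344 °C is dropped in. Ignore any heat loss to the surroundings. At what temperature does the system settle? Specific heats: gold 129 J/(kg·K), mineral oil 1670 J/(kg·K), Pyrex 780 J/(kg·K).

T_f ≈ 27.8 °C

With ΣQ=0 the equilibrium temperature is the m·c-weighted mean:
T_f = (6.063·344 + 313.96·24.6 + 283.92·24.6) / (6.063 + 313.96 + 283.92)
    = 16794 / 603.94 ≈ 27.81 °C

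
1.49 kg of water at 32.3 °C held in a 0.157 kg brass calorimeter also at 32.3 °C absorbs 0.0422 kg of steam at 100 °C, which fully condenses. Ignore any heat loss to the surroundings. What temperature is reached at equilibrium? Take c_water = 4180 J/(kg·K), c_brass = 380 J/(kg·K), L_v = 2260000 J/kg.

Setting the total heat transfer to zero:
condense steam: −0.0422×2260000 = −95372
  condensate cools 100→T: 0.0422×4180×(T − 100) = 176.4(T − 100)
  water warms: 1.49×4180×(T − 32.3) = 6228.2(T − 32.3)
  cup: 59.66(T − 32.3)
6464.3 T = 95372 + 17640 + 203098 = 316109
T ≈ 48.90 °C, under the boiling point, so the assumption holds.

T_f ≈ 48.9 °C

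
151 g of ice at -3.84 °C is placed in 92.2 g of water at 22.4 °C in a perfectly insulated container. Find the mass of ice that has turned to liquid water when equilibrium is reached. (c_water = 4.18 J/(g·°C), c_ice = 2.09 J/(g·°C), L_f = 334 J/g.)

m_melted ≈ 22.2 g

Cooling the water to 0 °C releases 92.2×4.18×22.4 = 8632.9 J.
Warming the ice to 0 °C takes 151×2.09×3.84 = 1211.9 J, leaving 7421 J for melting.
Fully melting the ice requires m_ice L_f = 151×334 = 50434 J.
That's not enough to melt it all — equilibrium is at 0 °C with ice remaining.
m_melt = 7421 / L_f = 22.22 g.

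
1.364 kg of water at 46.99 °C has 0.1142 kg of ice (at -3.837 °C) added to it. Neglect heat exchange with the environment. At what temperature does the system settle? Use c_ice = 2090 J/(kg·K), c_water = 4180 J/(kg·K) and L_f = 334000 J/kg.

T_f ≈ 37.0 °C

Heat gained plus heat lost sum to zero:
ice -3.837→0 °C: 0.1142·2090·3.837 = 915.81
  latent heat to melt: 0.1142·334000 = 38143
  warm the meltwater: 477.36 T
  water cools: 1.364·4180·(T − 46.99) = 5701.5(T − 46.99)
6178.9 T = 267914 − 39059 = 228856
T ≈ 37.04 °C — above 0 °C, consistent with complete melting.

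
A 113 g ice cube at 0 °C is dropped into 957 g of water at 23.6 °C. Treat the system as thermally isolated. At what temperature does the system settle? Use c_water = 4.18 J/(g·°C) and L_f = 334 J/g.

T_f ≈ 12.7 °C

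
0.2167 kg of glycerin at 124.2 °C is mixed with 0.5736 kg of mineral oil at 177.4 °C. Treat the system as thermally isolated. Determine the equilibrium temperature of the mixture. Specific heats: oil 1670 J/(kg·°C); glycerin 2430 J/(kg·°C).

T_f ≈ 158.5 °C

Heat lost by the oil equals heat gained by the glycerin:
0.5736·1670·(177.4 − T) = 0.2167·2430·(T − 124.2)
957.91(177.4 − T) = 526.58(T − 124.2)
1484.5 T = 235335  ⇒  T ≈ 158.53 °C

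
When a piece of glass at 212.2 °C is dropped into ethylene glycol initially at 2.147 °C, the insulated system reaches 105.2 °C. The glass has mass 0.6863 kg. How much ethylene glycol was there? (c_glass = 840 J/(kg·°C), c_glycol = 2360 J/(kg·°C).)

m ≈ 0.254 kg

Heat lost by the glass = heat gained by the glycol:
0.6863×840×(212.2 − 105.2) = m×2360×(105.2 − 2.147)
243205 m = 61685  ⇒  m ≈ 0.2536 kg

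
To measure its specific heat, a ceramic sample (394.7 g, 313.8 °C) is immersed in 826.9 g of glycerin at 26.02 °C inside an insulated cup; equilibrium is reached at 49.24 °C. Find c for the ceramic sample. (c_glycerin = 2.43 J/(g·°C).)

c ≈ 0.447 J/(g·°C)

m_s c (T_s − T_f) = m_glycerin c_glycerin (T_f − T_0):
394.7·c·(313.8 − 49.24) = 826.9·2.43·(49.24 − 26.02)
104422 c = 46658  ⇒  c ≈ 0.4468 J/(g·°C)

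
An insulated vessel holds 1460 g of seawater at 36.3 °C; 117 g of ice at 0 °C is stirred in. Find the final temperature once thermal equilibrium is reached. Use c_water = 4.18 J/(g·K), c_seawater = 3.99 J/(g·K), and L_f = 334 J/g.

Setting the total heat transfer to zero:
latent heat to melt: 117×334 = 39078
  warm the meltwater: 489.06 T
  seawater cools: 1460×3.99×(T − 36.3) = 5825.4(T − 36.3)
6314.5 T = 211462 − 39078 = 172384
T ≈ 27.30 °C. Since T > 0 °C, the all-ice-melts assumption holds.

T_f ≈ 27.3 °C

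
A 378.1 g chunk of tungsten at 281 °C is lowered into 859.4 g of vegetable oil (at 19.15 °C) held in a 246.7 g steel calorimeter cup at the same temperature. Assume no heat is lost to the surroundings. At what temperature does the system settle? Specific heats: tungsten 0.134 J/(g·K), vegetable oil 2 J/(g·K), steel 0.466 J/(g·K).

With ΣQ=0 the equilibrium temperature is the m·c-weighted mean:
T_f = (50.67×281 + 1718.8×19.15 + 114.96×19.15) / (50.67 + 1718.8 + 114.96)
    = 49354 / 1884.4 ≈ 26.19 °C

T_f ≈ 26.2 °C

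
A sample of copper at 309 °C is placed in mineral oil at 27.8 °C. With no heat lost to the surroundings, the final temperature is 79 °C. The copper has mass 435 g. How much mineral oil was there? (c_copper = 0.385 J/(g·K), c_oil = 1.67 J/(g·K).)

m ≈ 450 g

Heat lost by the copper = heat gained by the oil:
435·0.385·(309 − 79) = m·1.67·(79 − 27.8)
85.5 m = 38519  ⇒  m ≈ 450.5 g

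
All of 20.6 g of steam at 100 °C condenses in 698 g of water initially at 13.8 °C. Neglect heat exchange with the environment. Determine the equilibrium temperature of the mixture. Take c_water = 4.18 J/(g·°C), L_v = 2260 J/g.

T_f ≈ 31.8 °C

Energy balance with sensible and latent terms:
steam→water at 100 °C releases m L_v = 20.6×2260 = 46556; condensate cools 100→T: 20.6×4.18×(T − 100) = 86.11(T − 100); original water: 2917.6(T − 13.8)
3003.7 T = 46556 + 8610.8 + 40263 = 95430
T ≈ 31.77 °C — below 100 °C, confirming all the steam condensed.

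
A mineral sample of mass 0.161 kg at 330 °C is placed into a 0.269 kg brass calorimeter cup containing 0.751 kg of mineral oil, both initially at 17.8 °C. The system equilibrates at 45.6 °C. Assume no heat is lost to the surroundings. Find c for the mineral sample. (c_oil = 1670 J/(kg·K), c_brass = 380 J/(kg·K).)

Net heat exchanged in the isolated system is zero:
0.161·c·(45.6 − 330) + 0.751·1670·(45.6 − 17.8) + 0.269·380·(45.6 − 17.8) = 0
-45.79 c = -37708
c = -37708/-45.79 ≈ 823.5 J/(kg·K)

c ≈ 824 J/(kg·K)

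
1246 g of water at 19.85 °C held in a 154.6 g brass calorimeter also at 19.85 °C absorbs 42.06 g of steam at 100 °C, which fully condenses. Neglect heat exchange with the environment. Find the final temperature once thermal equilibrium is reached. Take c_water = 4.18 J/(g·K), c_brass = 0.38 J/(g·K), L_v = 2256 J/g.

T_f ≈ 39.9 °C

Energy balance with sensible and latent terms:
latent heat released on condensation: 42.06×2256 = 94887
  condensed water 100 °C→T: 175.81(T − 100)
  water warms: 1246×4.18×(T − 19.85) = 5208.3(T − 19.85)
  cup: 58.75(T − 19.85)
5442.8 T = 94887 + 17581 + 104551 = 217019
T ≈ 39.87 °C (< 100 °C, so full condensation is consistent).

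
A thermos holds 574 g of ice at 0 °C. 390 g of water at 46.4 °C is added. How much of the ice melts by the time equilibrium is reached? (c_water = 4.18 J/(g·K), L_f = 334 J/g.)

Water can give up m c ΔT = 390·4.18·46.4 = 75641 J before reaching 0 °C.
Fully melting the ice requires m_ice L_f = 574·334 = 191716 J.
75641 J < 191716 J, so only part of the ice melts and the system sits at 0 °C.
m_melt = 75641 / L_f = 226.5 g.

m_melted ≈ 226 g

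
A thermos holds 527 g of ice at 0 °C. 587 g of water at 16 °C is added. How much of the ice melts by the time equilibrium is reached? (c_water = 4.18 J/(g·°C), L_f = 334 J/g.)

m_melted ≈ 118 g

Cooling the water to 0 °C releases 587×4.18×16 = 39259 J.
Melting all 527 g of ice would need 527×334 = 176018 J.
39259 J < 176018 J, so only part of the ice melts and the system sits at 0 °C.
m_melted×334 = 39259  ⇒  m_melted ≈ 117.5 g.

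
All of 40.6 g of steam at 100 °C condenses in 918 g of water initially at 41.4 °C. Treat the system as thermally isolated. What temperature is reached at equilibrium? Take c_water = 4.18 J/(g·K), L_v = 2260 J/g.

T_f ≈ 66.8 °C

Energy balance with sensible and latent terms:
steam→water at 100 °C releases m L_v = 40.6·2260 = 91756; condensed water 100 °C→T: 169.71(T − 100); original water: 3837.2(T − 41.4)
4006.9 T = 91756 + 16971 + 158862 = 267589
T ≈ 66.78 °C — below 100 °C, confirming all the steam condensed.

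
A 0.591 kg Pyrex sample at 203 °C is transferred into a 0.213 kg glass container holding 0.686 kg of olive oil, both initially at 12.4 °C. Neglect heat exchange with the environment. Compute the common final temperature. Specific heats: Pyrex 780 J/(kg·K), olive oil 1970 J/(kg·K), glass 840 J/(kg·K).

T_f ≈ 56.5 °C

Taking heat into each body as positive, Σ m c ΔT = 0:
0.591·780·(T − 203) + 0.686·1970·(T − 12.4) + 0.213·840·(T − 12.4) = 0
460.98(T − 203) + 1351.4(T − 12.4) + 178.92(T − 12.4) = 0
1991.3 T = 112555
T = 112555/1991.3 ≈ 56.52 °C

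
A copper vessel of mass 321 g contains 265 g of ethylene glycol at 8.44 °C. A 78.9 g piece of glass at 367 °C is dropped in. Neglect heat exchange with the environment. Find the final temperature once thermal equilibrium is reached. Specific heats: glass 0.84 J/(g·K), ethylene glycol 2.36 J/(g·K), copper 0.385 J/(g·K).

Conservation of energy gives ΣQ = 0:
78.9·0.84·(T − 367) + 265·2.36·(T − 8.44) + 321·0.385·(T − 8.44) = 0
66.28(T − 367) + 625.4(T − 8.44) + 123.59(T − 8.44) = 0
(66.28 + 625.4 + 123.59) T = 66.28·367 + 625.4·8.44 + 123.59·8.44
T ≈ 37.59 °C

T_f ≈ 37.6 °C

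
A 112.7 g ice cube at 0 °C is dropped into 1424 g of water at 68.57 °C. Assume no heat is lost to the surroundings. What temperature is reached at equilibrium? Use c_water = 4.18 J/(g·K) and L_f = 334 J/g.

T_f ≈ 57.7 °C

Energy conservation, ΣQ = 0:
latent heat to melt: 112.7·334 = 37642; warm the meltwater: 471.09 T; water: 5952.3(T − 68.57)
6423.4 T = 408151 − 37642 = 370509
T ≈ 57.68 °C (positive, so assuming full melt was valid).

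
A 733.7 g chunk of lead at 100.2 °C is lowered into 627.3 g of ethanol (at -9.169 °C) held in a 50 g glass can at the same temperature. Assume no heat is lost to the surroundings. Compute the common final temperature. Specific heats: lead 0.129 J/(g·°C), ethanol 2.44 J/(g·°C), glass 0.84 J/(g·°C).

Net heat exchanged in the isolated system is zero:
733.7·0.129·(T − 100.2) + 627.3·2.44·(T − (-9.169)) + 50·0.84·(T − (-9.169)) = 0
1667.3 T = -4935.6
T = -4935.6 / 1667.3 = -2.96 °C

T_f ≈ -3.0 °C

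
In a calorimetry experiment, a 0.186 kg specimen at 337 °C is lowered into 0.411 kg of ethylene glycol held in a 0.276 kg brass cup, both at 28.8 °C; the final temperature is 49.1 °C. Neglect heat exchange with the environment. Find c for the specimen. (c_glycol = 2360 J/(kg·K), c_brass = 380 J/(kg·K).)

c ≈ 407 J/(kg·K)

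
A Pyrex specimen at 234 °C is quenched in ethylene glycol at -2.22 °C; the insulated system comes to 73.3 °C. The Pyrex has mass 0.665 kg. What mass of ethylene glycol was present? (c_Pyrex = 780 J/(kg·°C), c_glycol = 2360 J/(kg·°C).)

m ≈ 0.468 kg

Net heat exchanged in the isolated system is zero:
0.665×780×(73.3 − 234) + m×2360×(73.3 − (-2.22)) = 0
178227 m = 83355
m = 83355/178227 ≈ 0.4677 kg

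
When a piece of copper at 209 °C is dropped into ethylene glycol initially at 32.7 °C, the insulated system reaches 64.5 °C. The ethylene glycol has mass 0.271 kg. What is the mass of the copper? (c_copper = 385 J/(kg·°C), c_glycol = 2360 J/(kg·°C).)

Conservation of energy gives ΣQ = 0:
m·385·(64.5 − 209) + 0.271·2360·(64.5 − 32.7) = 0
-55632 m = -20338
m = -20338/-55632 ≈ 0.3656 kg

m ≈ 0.366 kg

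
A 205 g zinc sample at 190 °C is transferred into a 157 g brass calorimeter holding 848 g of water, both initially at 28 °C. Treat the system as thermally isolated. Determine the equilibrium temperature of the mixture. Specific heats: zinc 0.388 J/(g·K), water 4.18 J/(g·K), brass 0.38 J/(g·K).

Heat gained plus heat lost sum to zero:
205*0.388*(T − 190) + 848*4.18*(T − 28) + 157*0.38*(T − 28) = 0
(79.54 + 3544.6 + 59.66) T = 79.54*190 + 3544.6*28 + 59.66*28
T = 116033 / 3683.8 = 31.5 °C

T_f ≈ 31.5 °C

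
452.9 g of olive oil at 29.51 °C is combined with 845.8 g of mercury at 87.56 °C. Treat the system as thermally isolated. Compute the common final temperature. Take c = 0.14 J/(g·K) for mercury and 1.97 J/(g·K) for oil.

Heat gained plus heat lost sum to zero:
845.8×0.14×(T − 87.56) + 452.9×1.97×(T − 29.51) = 0
118.41(T − 87.56) + 892.21(T − 29.51) = 0
1010.6 T = 36697
T ≈ 36.31 °C

T_f ≈ 36.3 °C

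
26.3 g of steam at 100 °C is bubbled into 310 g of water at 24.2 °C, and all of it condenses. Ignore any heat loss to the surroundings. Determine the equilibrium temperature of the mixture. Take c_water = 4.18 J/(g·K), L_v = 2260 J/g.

Taking heat into each body as positive, Σ m c ΔT = 0:
condense steam: −26.3·2260 = −59438; condensate cools 100→T: 26.3·4.18·(T − 100) = 109.93(T − 100); original water: 1295.8(T − 24.2)
1405.7 T = 59438 + 10993 + 31358 = 101790
T ≈ 72.41 °C (< 100 °C, so full condensation is consistent).

T_f ≈ 72.4 °C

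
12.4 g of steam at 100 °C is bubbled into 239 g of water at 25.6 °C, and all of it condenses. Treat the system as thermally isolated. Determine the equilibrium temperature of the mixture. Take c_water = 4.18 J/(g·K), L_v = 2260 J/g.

T_f ≈ 55.9 °C

Let T be the final temperature. ΣQ_i = 0:
condense steam: −12.4·2260 = −28024
  condensed water 100 °C→T: 51.83(T − 100)
  original water: 999.02(T − 25.6)
1050.9 T = 28024 + 5183.2 + 25575 = 58782
T ≈ 55.94 °C — below 100 °C, confirming all the steam condensed.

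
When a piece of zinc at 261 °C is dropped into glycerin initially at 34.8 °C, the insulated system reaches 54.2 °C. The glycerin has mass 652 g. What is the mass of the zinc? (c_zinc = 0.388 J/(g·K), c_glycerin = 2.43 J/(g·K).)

m ≈ 383 g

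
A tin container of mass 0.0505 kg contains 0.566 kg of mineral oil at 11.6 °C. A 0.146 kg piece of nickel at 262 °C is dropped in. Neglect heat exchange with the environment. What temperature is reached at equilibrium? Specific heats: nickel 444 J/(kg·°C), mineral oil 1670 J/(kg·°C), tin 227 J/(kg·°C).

T_f ≈ 27.5 °C

Taking heat into each body as positive, Σ m c ΔT = 0:
0.146·444·(T − 262) + 0.566·1670·(T − 11.6) + 0.0505·227·(T − 11.6) = 0
64.82(T − 262) + 945.22(T − 11.6) + 11.46(T − 11.6) = 0
(64.82 + 945.22 + 11.46) T = 64.82·262 + 945.22·11.6 + 11.46·11.6
T = 28081/1021.5 ≈ 27.49 °C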